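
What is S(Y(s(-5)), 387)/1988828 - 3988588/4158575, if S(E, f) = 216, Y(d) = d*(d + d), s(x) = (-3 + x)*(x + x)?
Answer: -1982929310666/2067672600025 ≈ -0.95901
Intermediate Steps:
s(x) = 2*x*(-3 + x) (s(x) = (-3 + x)*(2*x) = 2*x*(-3 + x))
Y(d) = 2*d² (Y(d) = d*(2*d) = 2*d²)
S(Y(s(-5)), 387)/1988828 - 3988588/4158575 = 216/1988828 - 3988588/4158575 = 216*(1/1988828) - 3988588*1/4158575 = 54/497207 - 3988588/4158575 = -1982929310666/2067672600025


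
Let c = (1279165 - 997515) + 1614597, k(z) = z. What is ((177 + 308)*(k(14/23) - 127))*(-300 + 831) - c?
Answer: -792267926/23 ≈ -3.4446e+7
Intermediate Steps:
c = 1896247 (c = 281650 + 1614597 = 1896247)
((177 + 308)*(k(14/23) - 127))*(-300 + 831) - c = ((177 + 308)*(14/23 - 127))*(-300 + 831) - 1*1896247 = (485*(14*(1/23) - 127))*531 - 1896247 = (485*(14/23 - 127))*531 - 1896247 = (485*(-2907/23))*531 - 1896247 = -1409895/23*531 - 1896247 = -748654245/23 - 1896247 = -792267926/23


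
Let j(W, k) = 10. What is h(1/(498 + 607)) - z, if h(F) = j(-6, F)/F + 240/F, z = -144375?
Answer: 420625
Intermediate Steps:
h(F) = 250/F (h(F) = 10/F + 240/F = 250/F)
h(1/(498 + 607)) - z = 250/(1/(498 + 607)) - 1*(-144375) = 250/(1/1105) + 144375 = 250*1105 + 144375 = 276250 + 144375 = 420625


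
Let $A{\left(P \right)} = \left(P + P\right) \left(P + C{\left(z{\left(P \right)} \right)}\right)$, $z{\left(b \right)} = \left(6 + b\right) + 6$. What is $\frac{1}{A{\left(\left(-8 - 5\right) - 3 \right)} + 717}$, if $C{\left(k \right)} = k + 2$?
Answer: $\frac{1}{1293} \approx 0.0007734$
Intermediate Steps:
$z{\left(b \right)} = 12 + b$
$C{\left(k \right)} = 2 + k$
$A{\left(P \right)} = 2 P \left(14 + 2 P\right)$ ($A{\left(P \right)} = \left(P + P\right) \left(P + \left(2 + \left(12 + P\right)\right)\right) = 2 P \left(P + \left(14 + P\right)\right) = 2 P \left(14 + 2 P\right)$)
$\frac{1}{A{\left(\left(-8 - 5\right) - 3 \right)} + 717} = \frac{1}{4 \left(\left(-8 - 5\right) - 3\right) \left(7 - 16\right) + 717} = \frac{1}{4 \left(-13 - 3\right) \left(7 - 16\right) + 717} = \frac{1}{4 \left(-16\right) \left(7 - 16\right) + 717} = \frac{1}{4 \left(-16\right) \left(-9\right) + 717} = \frac{1}{576 + 717} = \frac{1}{1293}$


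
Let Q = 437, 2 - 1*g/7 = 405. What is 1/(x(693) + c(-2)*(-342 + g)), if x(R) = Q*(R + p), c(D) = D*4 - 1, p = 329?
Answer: 1/475081 ≈ 2.1049e-6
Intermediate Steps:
g = -2821 (g = 14 - 7*405 = 14 - 2835 = -2821)
c(D) = -1 + 4*D (c(D) = 4*D - 1 = -1 + 4*D)
x(R) = 143773 + 437*R (x(R) = 437*(R + 329) = 437*(329 + R) = 143773 + 437*R)
1/(x(693) + c(-2)*(-342 + g)) = 1/((143773 + 437*693) + (-1 + 4*(-2))*(-342 - 2821)) = 1/((143773 + 302841) + (-1 - 8)*(-3163)) = 1/(446614 - 9*(-3163)) = 1/(446614 + 28467) = 1/475081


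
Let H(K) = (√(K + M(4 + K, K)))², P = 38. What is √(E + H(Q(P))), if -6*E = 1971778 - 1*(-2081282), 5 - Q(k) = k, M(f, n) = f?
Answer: 2*I*√168893 ≈ 821.93*I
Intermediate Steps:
Q(k) = 5 - k
E = -675510 (E = -(1971778 - 1*(-2081282))/6 = -(1971778 + 2081282)/6 = -⅙*4053060 = -675510)
H(K) = 4 + 2*K (H(K) = (√(K + (4 + K)))² = (√(4 + 2*K))² = 4 + 2*K)
√(E + H(Q(P))) = √(-675510 + (4 + 2*(5 - 1*38))) = √(-675510 + (4 + 2*(5 - 38))) = √(-675510 + (4 + 2*(-33))) = √(-675510 + (4 - 66)) = √(-675510 - 62) = √(-675572) = 2*I*√168893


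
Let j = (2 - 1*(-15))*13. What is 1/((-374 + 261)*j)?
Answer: -1/24973 ≈ -4.0043e-5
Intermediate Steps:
j = 221 (j = (2 + 15)*13 = 17*13 = 221)
1/((-374 + 261)*j) = 1/((-374 + 261)*221) = (1/221)/(-113) = -1/113*1/221 = -1/24973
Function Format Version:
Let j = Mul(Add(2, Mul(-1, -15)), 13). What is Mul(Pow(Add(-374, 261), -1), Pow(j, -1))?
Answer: Rational(-1, 24973) ≈ -4.0043e-5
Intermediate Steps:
j = 221 (j = Mul(Add(2, 15), 13) = Mul(17, 13) = 221)
Mul(Pow(Add(-374, 261), -1), Pow(j, -1)) = Mul(Pow(Add(-374, 261), -1), Pow(221, -1)) = Mul(Pow(-113, -1), Rational(1, 221)) = Mul(Rational(-1, 113), Rational(1, 221)) = Rational(-1, 24973)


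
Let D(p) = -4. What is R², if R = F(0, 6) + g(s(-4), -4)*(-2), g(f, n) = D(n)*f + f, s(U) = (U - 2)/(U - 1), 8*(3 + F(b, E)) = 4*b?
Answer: 441/25 ≈ 17.640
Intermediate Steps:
F(b, E) = -3 + b/2 (F(b, E) = -3 + (4*b)/8 = -3 + b/2)
s(U) = (-2 + U)/(-1 + U)
g(f, n) = -3*f (g(f, n) = -4*f + f = -3*f)
R = 21/5 (R = (-3 + (½)*0) - 3*(-2 - 4)/(-1 - 4)*(-2) = (-3 + 0) - 3*(-6)/(-5)*(-2) = -3 - (-3)*(-6)/5*(-2) = -3 - 3*6/5*(-2) = -3 - 18/5*(-2) = -3 + 36/5 = 21/5 ≈ 4.2000)
R² = (21/5)² = 441/25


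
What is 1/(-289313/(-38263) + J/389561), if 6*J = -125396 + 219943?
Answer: 89434635258/679848021419 ≈ 0.13155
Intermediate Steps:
J = 94547/6 (J = (-125396 + 219943)/6 = (⅙)*94547 = 94547/6 ≈ 15758.)
1/(-289313/(-38263) + J/389561) = 1/(-289313/(-38263) + (94547/6)/389561) = 1/(-289313*(-1/38263) + (94547/6)*(1/389561)) = 1/(289313/38263 + 94547/2337366) = 1/(679848021419/89434635258) = 89434635258/679848021419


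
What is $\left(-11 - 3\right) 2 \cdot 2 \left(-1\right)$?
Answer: $56$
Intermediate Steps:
$\left(-11 - 3\right) 2 \cdot 2 \left(-1\right) = - 14 \cdot 4 \left(-1\right) = \left(-14\right) \left(-4\right) = 56$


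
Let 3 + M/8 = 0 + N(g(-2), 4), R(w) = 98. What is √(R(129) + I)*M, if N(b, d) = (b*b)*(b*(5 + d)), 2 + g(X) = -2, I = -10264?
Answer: -4632*I*√10166 ≈ -4.6703e+5*I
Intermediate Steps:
g(X) = -4 (g(X) = -2 - 2 = -4)
N(b, d) = b³*(5 + d) (N(b, d) = b²*(b*(5 + d)) = b³*(5 + d))
M = -4632 (M = -24 + 8*(0 + (-4)³*(5 + 4)) = -24 + 8*(0 - 64*9) = -24 + 8*(0 - 576) = -24 + 8*(-576) = -24 - 4608 = -4632)
√(R(129) + I)*M = √(98 - 10264)*(-4632) = √(-10166)*(-4632) = (I*√10166)*(-4632) = -4632*I*√10166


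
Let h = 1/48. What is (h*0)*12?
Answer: 0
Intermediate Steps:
h = 1/48 ≈ 0.020833
(h*0)*12 = ((1/48)*0)*12 = 0*12 = 0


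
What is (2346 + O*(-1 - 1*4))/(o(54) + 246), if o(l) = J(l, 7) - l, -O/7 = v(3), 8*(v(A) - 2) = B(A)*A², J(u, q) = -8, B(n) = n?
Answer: 20273/1472 ≈ 13.772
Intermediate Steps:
v(A) = 2 + A³/8 (v(A) = 2 + (A*A²)/8 = 2 + A³/8)
O = -301/8 (O = -7*(2 + (⅛)*3³) = -7*(2 + (⅛)*27) = -7*(2 + 27/8) = -7*43/8 = -301/8 ≈ -37.625)
o(l) = -8 - l
(2346 + O*(-1 - 1*4))/(o(54) + 246) = (2346 - 301*(-1 - 1*4)/8)/((-8 - 1*54) + 246) = (2346 - 301*(-1 - 4)/8)/((-8 - 54) + 246) = (2346 - 301/8*(-5))/(-62 + 246) = (2346 + 1505/8)/184 = (20273/8)*(1/184) = 20273/1472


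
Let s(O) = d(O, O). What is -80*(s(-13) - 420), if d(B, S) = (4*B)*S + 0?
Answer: -20480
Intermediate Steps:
d(B, S) = 4*B*S (d(B, S) = 4*B*S + 0 = 4*B*S)
s(O) = 4*O² (s(O) = 4*O*O = 4*O²)
-80*(s(-13) - 420) = -80*(4*(-13)² - 420) = -80*(4*169 - 420) = -80*(676 - 420) = -80*256 = -20480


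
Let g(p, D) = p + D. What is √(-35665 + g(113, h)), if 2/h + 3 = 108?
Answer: I*√391960590/105 ≈ 188.55*I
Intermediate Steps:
h = 2/105 (h = 2/(-3 + 108) = 2/105 ≈ 0.019048)
g(p, D) = D + p
√(-35665 + g(113, h)) = √(-35665 + (2/105 + 113)) = √(-35665 + 11867/105) = √(-3732958/105) = I*√391960590/105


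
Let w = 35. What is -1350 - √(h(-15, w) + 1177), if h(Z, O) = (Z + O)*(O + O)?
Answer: -1350 - √2577 ≈ -1400.8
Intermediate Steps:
h(Z, O) = 2*O*(O + Z) (h(Z, O) = (O + Z)*(2*O) = 2*O*(O + Z))
-1350 - √(h(-15, w) + 1177) = -1350 - √(2*35*(35 - 15) + 1177) = -1350 - √(2*35*20 + 1177) = -1350 - √(1400 + 1177) = -1350 - √2577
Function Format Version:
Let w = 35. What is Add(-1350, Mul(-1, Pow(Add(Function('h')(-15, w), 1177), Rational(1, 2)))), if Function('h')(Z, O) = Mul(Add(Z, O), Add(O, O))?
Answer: Add(-1350, Mul(-1, Pow(2577, Rational(1, 2)))) ≈ -1400.8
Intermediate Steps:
Function('h')(Z, O) = Mul(2, O, Add(O, Z)) (Function('h')(Z, O) = Mul(Add(O, Z), Mul(2, O)) = Mul(2, O, Add(O, Z)))
Add(-1350, Mul(-1, Pow(Add(Function('h')(-15, w), 1177), Rational(1, 2)))) = Add(-1350, Mul(-1, Pow(Add(Mul(2, 35, Add(35, -15)), 1177), Rational(1, 2)))) = Add(-1350, Mul(-1, Pow(Add(Mul(2, 35, 20), 1177), Rational(1, 2)))) = Add(-1350, Mul(-1, Pow(Add(1400, 1177), Rational(1, 2)))) = Add(-1350, Mul(-1, Pow(2577, Rational(1, 2))))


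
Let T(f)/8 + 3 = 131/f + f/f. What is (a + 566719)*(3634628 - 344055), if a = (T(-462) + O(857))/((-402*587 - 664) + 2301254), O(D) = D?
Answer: 80853325423939058653/43356936 ≈ 1.8648e+12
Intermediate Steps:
T(f) = -16 + 1048/f (T(f) = -24 + 8*(131/f + f/f) = -24 + 8*(131/f + 1) = -24 + 8*(1 + 131/f) = -24 + (8 + 1048/f) = -16 + 1048/f)
a = 193747/476926296 (a = ((-16 + 1048/(-462)) + 857)/((-402*587 - 664) + 2301254) = ((-16 + 1048*(-1/462)) + 857)/((-235974 - 664) + 2301254) = ((-16 - 524/231) + 857)/(-236638 + 2301254) = (-4220/231 + 857)/2064616 = (193747/231)*(1/2064616) = 193747/476926296 ≈ 0.00040624)
(a + 566719)*(3634628 - 344055) = (193747/476926296 + 566719)*(3634628 - 344055) = (270283193736571/476926296)*3290573 = 80853325423939058653/43356936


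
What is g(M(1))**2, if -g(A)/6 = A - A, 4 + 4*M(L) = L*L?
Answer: 0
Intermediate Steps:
M(L) = -1 + L**2/4 (M(L) = -1 + (L*L)/4 = -1 + L**2/4)
g(A) = 0 (g(A) = -6*(A - A) = -6*0 = 0)
g(M(1))**2 = 0**2 = 0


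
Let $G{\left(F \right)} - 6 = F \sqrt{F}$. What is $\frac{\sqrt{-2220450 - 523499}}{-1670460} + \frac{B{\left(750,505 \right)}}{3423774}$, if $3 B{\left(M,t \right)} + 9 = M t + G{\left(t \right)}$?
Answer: $\frac{42083}{1141258} + \frac{505 \sqrt{505}}{10271322} - \frac{i \sqrt{2743949}}{1670460} \approx 0.037979 - 0.00099164 i$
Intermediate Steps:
$G{\left(F \right)} = 6 + F^{\frac{3}{2}}$ ($G{\left(F \right)} = 6 + F \sqrt{F} = 6 + F^{\frac{3}{2}}$)
$B{\left(M,t \right)} = -1 + \frac{t^{\frac{3}{2}}}{3} + \frac{M t}{3}$ ($B{\left(M,t \right)} = -3 + \frac{M t + \left(6 + t^{\frac{3}{2}}\right)}{3} = -3 + \frac{6 + t^{\frac{3}{2}} + M t}{3} = -3 + \left(2 + \frac{t^{\frac{3}{2}}}{3} + \frac{M t}{3}\right) = -1 + \frac{t^{\frac{3}{2}}}{3} + \frac{M t}{3}$)
$\frac{\sqrt{-2220450 - 523499}}{-1670460} + \frac{B{\left(750,505 \right)}}{3423774} = \frac{\sqrt{-2220450 - 523499}}{-1670460} + \frac{-1 + \frac{505^{\frac{3}{2}}}{3} + \frac{1}{3} \cdot 750 \cdot 505}{3423774} = \sqrt{-2743949} \left(- \frac{1}{1670460}\right) + \left(-1 + \frac{505 \sqrt{505}}{3} + 126250\right) \frac{1}{3423774} = i \sqrt{2743949} \left(- \frac{1}{1670460}\right) + \left(-1 + \frac{505 \sqrt{505}}{3} + 126250\right) \frac{1}{3423774} = - \frac{i \sqrt{2743949}}{1670460} + \left(126249 + \frac{505 \sqrt{505}}{3}\right) \frac{1}{3423774} = - \frac{i \sqrt{2743949}}{1670460} + \left(\frac{42083}{1141258} + \frac{505 \sqrt{505}}{10271322}\right) = \frac{42083}{1141258} + \frac{505 \sqrt{505}}{10271322} - \frac{i \sqrt{2743949}}{1670460}$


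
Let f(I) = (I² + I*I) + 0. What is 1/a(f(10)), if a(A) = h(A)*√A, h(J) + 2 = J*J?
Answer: √2/799960 ≈ 1.7679e-6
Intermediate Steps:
f(I) = 2*I² (f(I) = (I² + I²) + 0 = 2*I² + 0 = 2*I²)
h(J) = -2 + J² (h(J) = -2 + J*J = -2 + J²)
a(A) = √A*(-2 + A²) (a(A) = (-2 + A²)*√A = √A*(-2 + A²))
1/a(f(10)) = 1/(√(2*10²)*(-2 + (2*10²)²)) = 1/(√(2*100)*(-2 + (2*100)²)) = 1/(√200*(-2 + 200²)) = 1/((10*√2)*(-2 + 40000)) = 1/((10*√2)*39998) = 1/(399980*√2) = √2/799960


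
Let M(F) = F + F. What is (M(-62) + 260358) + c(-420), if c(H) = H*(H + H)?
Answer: 613034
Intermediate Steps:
c(H) = 2*H**2 (c(H) = H*(2*H) = 2*H**2)
M(F) = 2*F
(M(-62) + 260358) + c(-420) = (2*(-62) + 260358) + 2*(-420)**2 = (-124 + 260358) + 2*176400 = 260234 + 352800 = 613034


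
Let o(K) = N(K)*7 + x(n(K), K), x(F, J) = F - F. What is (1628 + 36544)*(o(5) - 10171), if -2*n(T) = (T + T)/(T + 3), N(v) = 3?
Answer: -387445800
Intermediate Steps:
n(T) = -T/(3 + T) (n(T) = -(T + T)/(2*(T + 3)) = -2*T/(2*(3 + T)) = -T/(3 + T))
x(F, J) = 0
o(K) = 21 (o(K) = 3*7 + 0 = 21 + 0 = 21)
(1628 + 36544)*(o(5) - 10171) = (1628 + 36544)*(21 - 10171) = 38172*(-10150) = -387445800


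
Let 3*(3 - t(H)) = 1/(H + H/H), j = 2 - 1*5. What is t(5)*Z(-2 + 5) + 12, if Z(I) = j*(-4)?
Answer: 142/3 ≈ 47.333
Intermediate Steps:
j = -3 (j = 2 - 5 = -3)
Z(I) = 12 (Z(I) = -3*(-4) = 12)
t(H) = 3 - 1/(3*(1 + H)) (t(H) = 3 - 1/(3*(H + H/H)) = 3 - 1/(3*(H + 1)) = 3 - 1/(3*(1 + H)))
t(5)*Z(-2 + 5) + 12 = ((8 + 9*5)/(3*(1 + 5)))*12 + 12 = ((⅓)*(8 + 45)/6)*12 + 12 = ((⅓)*(⅙)*53)*12 + 12 = (53/18)*12 + 12 = 106/3 + 12 = 142/3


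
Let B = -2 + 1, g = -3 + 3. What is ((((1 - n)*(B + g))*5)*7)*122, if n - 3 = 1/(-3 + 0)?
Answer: 21350/3 ≈ 7116.7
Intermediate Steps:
n = 8/3 (n = 3 + 1/(-3 + 0) = 3 + 1/(-3) = 3 - ⅓ = 8/3 ≈ 2.6667)
g = 0
B = -1
((((1 - n)*(B + g))*5)*7)*122 = ((((1 - 1*8/3)*(-1 + 0))*5)*7)*122 = ((((1 - 8/3)*(-1))*5)*7)*122 = ((-5/3*(-1)*5)*7)*122 = (((5/3)*5)*7)*122 = ((25/3)*7)*122 = (175/3)*122 = 21350/3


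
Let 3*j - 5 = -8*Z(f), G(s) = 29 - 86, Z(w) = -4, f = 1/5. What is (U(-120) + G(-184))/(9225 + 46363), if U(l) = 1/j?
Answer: -81/79106 ≈ -0.0010239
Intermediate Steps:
f = 1/5 ≈ 0.20000
G(s) = -57
j = 37/3 (j = 5/3 + (-8*(-4))/3 = 5/3 + (1/3)*32 = 5/3 + 32/3 = 37/3 ≈ 12.333)
U(l) = 3/37 (U(l) = 1/(37/3) = 3/37)
(U(-120) + G(-184))/(9225 + 46363) = (3/37 - 57)/(9225 + 46363) = -2106/37/55588 = -2106/37*1/55588 = -81/79106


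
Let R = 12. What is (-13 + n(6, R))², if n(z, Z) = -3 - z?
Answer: 484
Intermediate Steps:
(-13 + n(6, R))² = (-13 + (-3 - 1*6))² = (-13 + (-3 - 6))² = (-13 - 9)² = (-22)² = 484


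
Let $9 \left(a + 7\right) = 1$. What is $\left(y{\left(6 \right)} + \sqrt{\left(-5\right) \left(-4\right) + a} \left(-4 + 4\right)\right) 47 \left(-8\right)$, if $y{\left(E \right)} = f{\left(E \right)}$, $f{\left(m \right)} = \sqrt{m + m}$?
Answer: $- 752 \sqrt{3} \approx -1302.5$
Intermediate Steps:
$a = - \frac{62}{9}$ ($a = -7 + \frac{1}{9} \cdot 1 = -7 + \frac{1}{9} = - \frac{62}{9} \approx -6.8889$)
$f{\left(m \right)} = \sqrt{2} \sqrt{m}$ ($f{\left(m \right)} = \sqrt{2 m} = \sqrt{2} \sqrt{m}$)
$y{\left(E \right)} = \sqrt{2} \sqrt{E}$
$\left(y{\left(6 \right)} + \sqrt{\left(-5\right) \left(-4\right) + a} \left(-4 + 4\right)\right) 47 \left(-8\right) = \left(\sqrt{2} \sqrt{6} + \sqrt{\left(-5\right) \left(-4\right) - \frac{62}{9}} \left(-4 + 4\right)\right) 47 \left(-8\right) = \left(2 \sqrt{3} + \sqrt{20 - \frac{62}{9}} \cdot 0\right) 47 \left(-8\right) = \left(2 \sqrt{3} + \sqrt{\frac{118}{9}} \cdot 0\right) 47 \left(-8\right) = \left(2 \sqrt{3} + \frac{\sqrt{118}}{3} \cdot 0\right) 47 \left(-8\right) = \left(2 \sqrt{3} + 0\right) 47 \left(-8\right) = 2 \sqrt{3} \cdot 47 \left(-8\right) = 94 \sqrt{3} \left(-8\right) = - 752 \sqrt{3}$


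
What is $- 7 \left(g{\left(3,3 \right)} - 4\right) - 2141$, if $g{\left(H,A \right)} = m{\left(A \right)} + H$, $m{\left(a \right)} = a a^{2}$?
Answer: $-2323$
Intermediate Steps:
$m{\left(a \right)} = a^{3}$
$g{\left(H,A \right)} = H + A^{3}$ ($g{\left(H,A \right)} = A^{3} + H = H + A^{3}$)
$- 7 \left(g{\left(3,3 \right)} - 4\right) - 2141 = - 7 \left(\left(3 + 3^{3}\right) - 4\right) - 2141 = - 7 \left(\left(3 + 27\right) - 4\right) - 2141 = - 7 \left(30 - 4\right) - 2141 = \left(-7\right) 26 - 2141 = -182 - 2141 = -2323$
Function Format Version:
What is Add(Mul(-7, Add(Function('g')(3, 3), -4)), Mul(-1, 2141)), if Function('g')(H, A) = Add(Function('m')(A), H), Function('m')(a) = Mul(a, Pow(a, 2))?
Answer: -2323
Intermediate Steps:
Function('m')(a) = Pow(a, 3)
Function('g')(H, A) = Add(H, Pow(A, 3)) (Function('g')(H, A) = Add(Pow(A, 3), H) = Add(H, Pow(A, 3)))
Add(Mul(-7, Add(Function('g')(3, 3), -4)), Mul(-1, 2141)) = Add(Mul(-7, Add(Add(3, Pow(3, 3)), -4)), Mul(-1, 2141)) = Add(Mul(-7, Add(Add(3, 27), -4)), -2141) = Add(Mul(-7, Add(30, -4)), -2141) = Add(Mul(-7, 26), -2141) = Add(-182, -2141) = -2323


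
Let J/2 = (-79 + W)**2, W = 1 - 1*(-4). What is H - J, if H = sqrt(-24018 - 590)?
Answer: -10952 + 4*I*sqrt(1538) ≈ -10952.0 + 156.87*I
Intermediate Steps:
W = 5 (W = 1 + 4 = 5)
H = 4*I*sqrt(1538) (H = sqrt(-24608) = 4*I*sqrt(1538) ≈ 156.87*I)
J = 10952 (J = 2*(-79 + 5)**2 = 2*(-74)**2 = 2*5476 = 10952)
H - J = 4*I*sqrt(1538) - 1*10952 = 4*I*sqrt(1538) - 10952 = -10952 + 4*I*sqrt(1538)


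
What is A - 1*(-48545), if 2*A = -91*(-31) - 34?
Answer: 99877/2 ≈ 49939.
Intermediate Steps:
A = 2787/2 (A = (-91*(-31) - 34)/2 = (2821 - 34)/2 = (½)*2787 = 2787/2 ≈ 1393.5)
A - 1*(-48545) = 2787/2 - 1*(-48545) = 2787/2 + 48545 = 99877/2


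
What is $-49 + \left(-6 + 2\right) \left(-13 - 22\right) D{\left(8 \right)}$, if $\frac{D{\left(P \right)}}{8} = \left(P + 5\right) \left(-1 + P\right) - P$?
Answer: $92911$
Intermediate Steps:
$D{\left(P \right)} = - 8 P + 8 \left(-1 + P\right) \left(5 + P\right)$ ($D{\left(P \right)} = 8 \left(\left(P + 5\right) \left(-1 + P\right) - P\right) = 8 \left(\left(5 + P\right) \left(-1 + P\right) - P\right) = 8 \left(\left(-1 + P\right) \left(5 + P\right) - P\right) = 8 \left(- P + \left(-1 + P\right) \left(5 + P\right)\right) = - 8 P + 8 \left(-1 + P\right) \left(5 + P\right)$)
$-49 + \left(-6 + 2\right) \left(-13 - 22\right) D{\left(8 \right)} = -49 + \left(-6 + 2\right) \left(-13 - 22\right) \left(-40 + 8 \cdot 8^{2} + 24 \cdot 8\right) = -49 + \left(-4\right) \left(-35\right) \left(-40 + 8 \cdot 64 + 192\right) = -49 + 140 \left(-40 + 512 + 192\right) = -49 + 140 \cdot 664 = -49 + 92960 = 92911$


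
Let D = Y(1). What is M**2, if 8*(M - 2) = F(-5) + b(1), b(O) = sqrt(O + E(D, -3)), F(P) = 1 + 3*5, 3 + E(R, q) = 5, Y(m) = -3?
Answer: 1027/64 + sqrt(3) ≈ 17.779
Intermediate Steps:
D = -3
E(R, q) = 2 (E(R, q) = -3 + 5 = 2)
F(P) = 16 (F(P) = 1 + 15 = 16)
b(O) = sqrt(2 + O) (b(O) = sqrt(O + 2) = sqrt(2 + O))
M = 4 + sqrt(3)/8 (M = 2 + (16 + sqrt(2 + 1))/8 = 2 + (16 + sqrt(3))/8 = 2 + (2 + sqrt(3)/8) = 4 + sqrt(3)/8 ≈ 4.2165)
M**2 = (4 + sqrt(3)/8)**2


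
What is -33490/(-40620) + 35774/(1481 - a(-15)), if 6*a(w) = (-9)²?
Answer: 300457291/11921970 ≈ 25.202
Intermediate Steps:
a(w) = 27/2 (a(w) = (⅙)*(-9)² = (⅙)*81 = 27/2)
-33490/(-40620) + 35774/(1481 - a(-15)) = -33490/(-40620) + 35774/(1481 - 1*27/2) = -33490*(-1/40620) + 35774/(1481 - 27/2) = 3349/4062 + 35774/(2935/2) = 3349/4062 + 35774*(2/2935) = 3349/4062 + 71548/2935 = 300457291/11921970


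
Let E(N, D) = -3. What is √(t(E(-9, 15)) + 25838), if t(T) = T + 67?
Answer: 3*√2878 ≈ 160.94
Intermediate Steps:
t(T) = 67 + T
√(t(E(-9, 15)) + 25838) = √((67 - 3) + 25838) = √(64 + 25838) = √25902 = 3*√2878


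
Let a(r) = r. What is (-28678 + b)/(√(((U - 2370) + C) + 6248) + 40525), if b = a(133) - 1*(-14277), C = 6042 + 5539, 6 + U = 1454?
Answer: -289105350/821129359 + 7134*√16907/821129359 ≈ -0.35095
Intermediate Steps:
U = 1448 (U = -6 + 1454 = 1448)
C = 11581
b = 14410 (b = 133 - 1*(-14277) = 133 + 14277 = 14410)
(-28678 + b)/(√(((U - 2370) + C) + 6248) + 40525) = (-28678 + 14410)/(√(((1448 - 2370) + 11581) + 6248) + 40525) = -14268/(√((-922 + 11581) + 6248) + 40525) = -14268/(√(10659 + 6248) + 40525) = -14268/(√16907 + 40525) = -14268/(40525 + √16907)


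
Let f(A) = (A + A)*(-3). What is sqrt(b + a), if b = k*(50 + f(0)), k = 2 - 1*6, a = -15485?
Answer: I*sqrt(15685) ≈ 125.24*I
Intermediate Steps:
f(A) = -6*A (f(A) = (2*A)*(-3) = -6*A)
k = -4 (k = 2 - 6 = -4)
b = -200 (b = -4*(50 - 6*0) = -4*(50 + 0) = -4*50 = -200)
sqrt(b + a) = sqrt(-200 - 15485) = sqrt(-15685) = I*sqrt(15685)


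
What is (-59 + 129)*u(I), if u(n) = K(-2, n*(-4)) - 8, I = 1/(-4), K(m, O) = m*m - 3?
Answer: -490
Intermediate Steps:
K(m, O) = -3 + m² (K(m, O) = m² - 3 = -3 + m²)
I = -¼ ≈ -0.25000
u(n) = -7 (u(n) = (-3 + (-2)²) - 8 = (-3 + 4) - 8 = 1 - 8 = -7)
(-59 + 129)*u(I) = (-59 + 129)*(-7) = 70*(-7) = -490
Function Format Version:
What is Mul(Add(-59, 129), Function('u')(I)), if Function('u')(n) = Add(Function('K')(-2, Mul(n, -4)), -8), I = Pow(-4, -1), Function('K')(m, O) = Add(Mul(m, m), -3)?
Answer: -490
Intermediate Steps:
Function('K')(m, O) = Add(-3, Pow(m, 2)) (Function('K')(m, O) = Add(Pow(m, 2), -3) = Add(-3, Pow(m, 2)))
I = Rational(-1, 4) ≈ -0.25000
Function('u')(n) = -7 (Function('u')(n) = Add(Add(-3, Pow(-2, 2)), -8) = Add(Add(-3, 4), -8) = Add(1, -8) = -7)
Mul(Add(-59, 129), Function('u')(I)) = Mul(Add(-59, 129), -7) = Mul(70, -7) = -490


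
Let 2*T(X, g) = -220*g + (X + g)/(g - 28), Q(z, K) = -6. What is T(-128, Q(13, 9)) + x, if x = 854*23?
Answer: 690335/34 ≈ 20304.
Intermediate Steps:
x = 19642
T(X, g) = -110*g + (X + g)/(2*(-28 + g)) (T(X, g) = (-220*g + (X + g)/(g - 28))/2 = (-220*g + (X + g)/(-28 + g))/2 = -110*g + (X + g)/(2*(-28 + g)))
T(-128, Q(13, 9)) + x = (-128 - 220*(-6)² + 6161*(-6))/(2*(-28 - 6)) + 19642 = (½)*(-128 - 220*36 - 36966)/(-34) + 19642 = (½)*(-1/34)*(-128 - 7920 - 36966) + 19642 = (½)*(-1/34)*(-45014) + 19642 = 22507/34 + 19642 = 690335/34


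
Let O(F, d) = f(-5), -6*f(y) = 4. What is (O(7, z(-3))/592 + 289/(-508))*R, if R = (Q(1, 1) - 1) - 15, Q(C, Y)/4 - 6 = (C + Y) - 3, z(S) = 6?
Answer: -64285/28194 ≈ -2.2801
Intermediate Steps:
f(y) = -2/3 (f(y) = -1/6*4 = -2/3)
Q(C, Y) = 12 + 4*C + 4*Y (Q(C, Y) = 24 + 4*((C + Y) - 3) = 24 + 4*(-3 + C + Y) = 24 + (-12 + 4*C + 4*Y) = 12 + 4*C + 4*Y)
O(F, d) = -2/3
R = 4 (R = ((12 + 4*1 + 4*1) - 1) - 15 = ((12 + 4 + 4) - 1) - 15 = (20 - 1) - 15 = 19 - 15 = 4)
(O(7, z(-3))/592 + 289/(-508))*R = (-2/3/592 + 289/(-508))*4 = (-2/3*1/592 + 289*(-1/508))*4 = (-1/888 - 289/508)*4 = -64285/112776*4 = -64285/28194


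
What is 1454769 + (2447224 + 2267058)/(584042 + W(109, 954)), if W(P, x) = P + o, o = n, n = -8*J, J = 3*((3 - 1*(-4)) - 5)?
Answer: 849739651489/584103 ≈ 1.4548e+6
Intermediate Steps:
J = 6 (J = 3*((3 + 4) - 5) = 3*(7 - 5) = 3*2 = 6)
n = -48 (n = -8*6 = -48)
o = -48
W(P, x) = -48 + P (W(P, x) = P - 48 = -48 + P)
1454769 + (2447224 + 2267058)/(584042 + W(109, 954)) = 1454769 + (2447224 + 2267058)/(584042 + (-48 + 109)) = 1454769 + 4714282/(584042 + 61) = 1454769 + 4714282/584103 = 849739651489/584103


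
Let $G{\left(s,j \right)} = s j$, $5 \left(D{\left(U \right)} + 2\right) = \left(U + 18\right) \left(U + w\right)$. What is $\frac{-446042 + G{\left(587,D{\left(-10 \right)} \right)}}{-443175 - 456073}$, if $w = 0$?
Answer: $\frac{28538}{56203} \approx 0.50777$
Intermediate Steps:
$D{\left(U \right)} = -2 + \frac{U \left(18 + U\right)}{5}$ ($D{\left(U \right)} = -2 + \frac{\left(U + 18\right) \left(U + 0\right)}{5} = -2 + \frac{\left(18 + U\right) U}{5} = -2 + \frac{U \left(18 + U\right)}{5}$)
$G{\left(s,j \right)} = j s$
$\frac{-446042 + G{\left(587,D{\left(-10 \right)} \right)}}{-443175 - 456073} = \frac{-446042 + \left(-2 + \frac{\left(-10\right)^{2}}{5} + \frac{18}{5} \left(-10\right)\right) 587}{-443175 - 456073} = \frac{-446042 + \left(-2 + \frac{1}{5} \cdot 100 - 36\right) 587}{-899248} = \left(-446042 + \left(-2 + 20 - 36\right) 587\right) \left(- \frac{1}{899248}\right) = \left(-446042 - 10566\right) \left(- \frac{1}{899248}\right) = \left(-456608\right) \left(- \frac{1}{899248}\right) = \frac{28538}{56203}$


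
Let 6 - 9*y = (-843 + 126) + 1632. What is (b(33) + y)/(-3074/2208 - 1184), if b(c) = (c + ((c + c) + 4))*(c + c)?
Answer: -7393488/1308673 ≈ -5.6496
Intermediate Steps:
y = -101 (y = ⅔ - ((-843 + 126) + 1632)/9 = ⅔ - (-717 + 1632)/9 = ⅔ - ⅑*915 = ⅔ - 305/3 = -101)
b(c) = 2*c*(4 + 3*c) (b(c) = (c + (2*c + 4))*(2*c) = (c + (4 + 2*c))*(2*c) = (4 + 3*c)*(2*c) = 2*c*(4 + 3*c))
(b(33) + y)/(-3074/2208 - 1184) = (2*33*(4 + 3*33) - 101)/(-3074/2208 - 1184) = (2*33*(4 + 99) - 101)/(-3074*1/2208 - 1184) = (2*33*103 - 101)/(-1537/1104 - 1184) = (6798 - 101)/(-1308673/1104) = 6697*(-1104/1308673) = -7393488/1308673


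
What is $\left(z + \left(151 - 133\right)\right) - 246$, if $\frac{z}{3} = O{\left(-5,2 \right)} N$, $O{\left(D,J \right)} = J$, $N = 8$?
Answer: $-180$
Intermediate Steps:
$z = 48$ ($z = 3 \cdot 2 \cdot 8 = 3 \cdot 16 = 48$)
$\left(z + \left(151 - 133\right)\right) - 246 = \left(48 + \left(151 - 133\right)\right) - 246 = \left(48 + 18\right) - 246 = 66 - 246 = -180$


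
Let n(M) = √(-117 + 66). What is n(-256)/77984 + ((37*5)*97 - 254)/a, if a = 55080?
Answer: 5897/18360 + I*√51/77984 ≈ 0.32119 + 9.1576e-5*I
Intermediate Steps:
n(M) = I*√51 (n(M) = √(-51) = I*√51)
n(-256)/77984 + ((37*5)*97 - 254)/a = (I*√51)/77984 + ((37*5)*97 - 254)/55080 = (I*√51)*(1/77984) + (185*97 - 254)*(1/55080) = I*√51/77984 + (17945 - 254)*(1/55080) = I*√51/77984 + 17691*(1/55080) = I*√51/77984 + 5897/18360 = 5897/18360 + I*√51/77984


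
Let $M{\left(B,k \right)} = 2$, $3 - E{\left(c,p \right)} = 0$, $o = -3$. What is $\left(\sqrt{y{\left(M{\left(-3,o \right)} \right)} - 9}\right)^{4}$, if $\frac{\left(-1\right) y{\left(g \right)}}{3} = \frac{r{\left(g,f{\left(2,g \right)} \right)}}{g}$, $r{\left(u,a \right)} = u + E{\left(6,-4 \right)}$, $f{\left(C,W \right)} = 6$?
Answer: $\frac{1089}{4} \approx 272.25$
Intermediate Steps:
$E{\left(c,p \right)} = 3$ ($E{\left(c,p \right)} = 3 - 0 = 3 + 0 = 3$)
$r{\left(u,a \right)} = 3 + u$ ($r{\left(u,a \right)} = u + 3 = 3 + u$)
$y{\left(g \right)} = - \frac{3 \left(3 + g\right)}{g}$ ($y{\left(g \right)} = - 3 \frac{3 + g}{g} = - \frac{3 \left(3 + g\right)}{g}$)
$\left(\sqrt{y{\left(M{\left(-3,o \right)} \right)} - 9}\right)^{4} = \left(\sqrt{\left(-3 - \frac{9}{2}\right) - 9}\right)^{4} = \left(\sqrt{- \frac{15}{2} - 9}\right)^{4} = \left(\sqrt{- \frac{33}{2}}\right)^{4} = \left(\frac{i \sqrt{66}}{2}\right)^{4} = \frac{1089}{4}$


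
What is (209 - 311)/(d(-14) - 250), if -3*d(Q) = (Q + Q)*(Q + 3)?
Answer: 153/529 ≈ 0.28923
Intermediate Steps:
d(Q) = -2*Q*(3 + Q)/3 (d(Q) = -(Q + Q)*(Q + 3)/3 = -2*Q*(3 + Q)/3)
(209 - 311)/(d(-14) - 250) = (209 - 311)/(-⅔*(-14)*(3 - 14) - 250) = -102/(-⅔*(-14)*(-11) - 250) = -102/(-308/3 - 250) = -102/(-1058/3) = -102*(-3/1058) = 153/529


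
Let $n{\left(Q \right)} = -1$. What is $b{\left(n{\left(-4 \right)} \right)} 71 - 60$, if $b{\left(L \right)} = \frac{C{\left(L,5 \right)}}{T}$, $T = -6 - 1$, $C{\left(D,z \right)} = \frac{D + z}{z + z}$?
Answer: $- \frac{2242}{35} \approx -64.057$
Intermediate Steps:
$C{\left(D,z \right)} = \frac{D + z}{2 z}$
$T = -7$
$b{\left(L \right)} = - \frac{1}{14} - \frac{L}{70}$ ($b{\left(L \right)} = \frac{\frac{1}{2} \cdot \frac{1}{5} \left(L + 5\right)}{-7} = \frac{1}{2} \cdot \frac{1}{5} \left(5 + L\right) \left(- \frac{1}{7}\right) = \left(\frac{1}{2} + \frac{L}{10}\right) \left(- \frac{1}{7}\right) = - \frac{1}{14} - \frac{L}{70}$)
$b{\left(n{\left(-4 \right)} \right)} 71 - 60 = \left(- \frac{1}{14} - - \frac{1}{70}\right) 71 - 60 = \left(- \frac{1}{14} + \frac{1}{70}\right) 71 - 60 = \left(- \frac{2}{35}\right) 71 - 60 = - \frac{142}{35} - 60 = - \frac{2242}{35}$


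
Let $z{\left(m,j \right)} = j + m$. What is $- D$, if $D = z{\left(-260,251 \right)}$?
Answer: $9$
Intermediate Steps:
$D = -9$ ($D = 251 - 260 = -9$)
$- D = \left(-1\right) \left(-9\right) = 9$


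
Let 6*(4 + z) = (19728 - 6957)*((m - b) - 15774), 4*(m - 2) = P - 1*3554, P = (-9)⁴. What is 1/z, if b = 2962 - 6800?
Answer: -8/190411385 ≈ -4.2014e-8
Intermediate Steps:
P = 6561
b = -3838
m = 3015/4 (m = 2 + (6561 - 1*3554)/4 = 2 + (6561 - 3554)/4 = 2 + (¼)*3007 = 2 + 3007/4 = 3015/4 ≈ 753.75)
z = -190411385/8 (z = -4 + ((19728 - 6957)*((3015/4 - 1*(-3838)) - 15774))/6 = -4 + (12771*((3015/4 + 3838) - 15774))/6 = -4 + (12771*(18367/4 - 15774))/6 = -4 + (12771*(-44729/4))/6 = -4 + (⅙)*(-571234059/4) = -4 - 190411353/8 = -190411385/8 ≈ -2.3801e+7)
1/z = 1/(-190411385/8) = -8/190411385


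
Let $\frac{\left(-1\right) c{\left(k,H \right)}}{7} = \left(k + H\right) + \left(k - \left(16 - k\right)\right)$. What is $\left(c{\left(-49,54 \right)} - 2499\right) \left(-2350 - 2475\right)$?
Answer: $8376200$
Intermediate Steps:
$c{\left(k,H \right)} = 112 - 21 k - 7 H$ ($c{\left(k,H \right)} = - 7 \left(\left(k + H\right) + \left(k - \left(16 - k\right)\right)\right) = - 7 \left(\left(H + k\right) + \left(k + \left(-16 + k\right)\right)\right) = - 7 \left(\left(H + k\right) + \left(-16 + 2 k\right)\right) = - 7 \left(-16 + H + 3 k\right) = 112 - 21 k - 7 H$)
$\left(c{\left(-49,54 \right)} - 2499\right) \left(-2350 - 2475\right) = \left(\left(112 - -1029 - 378\right) - 2499\right) \left(-2350 - 2475\right) = \left(\left(112 + 1029 - 378\right) - 2499\right) \left(-4825\right) = \left(763 - 2499\right) \left(-4825\right) = \left(-1736\right) \left(-4825\right) = 8376200$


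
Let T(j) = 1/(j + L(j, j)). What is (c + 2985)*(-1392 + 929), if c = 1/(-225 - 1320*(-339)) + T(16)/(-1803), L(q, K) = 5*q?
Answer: -13921241202168931/10072856160 ≈ -1.3821e+6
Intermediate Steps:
T(j) = 1/(6*j) (T(j) = 1/(j + 5*j) = 1/(6*j))
c = -38963/10072856160 (c = 1/(-225 - 1320*(-339)) + ((1/6)/16)/(-1803) = -1/339/(-1545) + ((1/6)*(1/16))*(-1/1803) = -1/1545*(-1/339) + (1/96)*(-1/1803) = 1/523755 - 1/173088 = -38963/10072856160 ≈ -3.8681e-6)
(c + 2985)*(-1392 + 929) = (-38963/10072856160 + 2985)*(-1392 + 929) = (30067475598637/10072856160)*(-463) = -13921241202168931/10072856160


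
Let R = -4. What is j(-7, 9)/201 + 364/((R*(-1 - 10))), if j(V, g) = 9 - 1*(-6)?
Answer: 6152/737 ≈ 8.3474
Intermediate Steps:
j(V, g) = 15 (j(V, g) = 9 + 6 = 15)
j(-7, 9)/201 + 364/((R*(-1 - 10))) = 15/201 + 364/((-4*(-1 - 10))) = 15*(1/201) + 364/((-4*(-11))) = 5/67 + 364/44 = 5/67 + 364*(1/44) = 5/67 + 91/11 = 6152/737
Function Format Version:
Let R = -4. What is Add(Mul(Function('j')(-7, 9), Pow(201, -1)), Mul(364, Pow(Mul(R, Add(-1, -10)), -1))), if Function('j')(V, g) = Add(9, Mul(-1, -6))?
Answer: Rational(6152, 737) ≈ 8.3474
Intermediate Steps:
Function('j')(V, g) = 15 (Function('j')(V, g) = Add(9, 6) = 15)
Add(Mul(Function('j')(-7, 9), Pow(201, -1)), Mul(364, Pow(Mul(R, Add(-1, -10)), -1))) = Add(Mul(15, Pow(201, -1)), Mul(364, Pow(Mul(-4, Add(-1, -10)), -1))) = Add(Mul(15, Rational(1, 201)), Mul(364, Pow(Mul(-4, -11), -1))) = Add(Rational(5, 67), Mul(364, Pow(44, -1))) = Add(Rational(5, 67), Mul(364, Rational(1, 44))) = Add(Rational(5, 67), Rational(91, 11)) = Rational(6152, 737)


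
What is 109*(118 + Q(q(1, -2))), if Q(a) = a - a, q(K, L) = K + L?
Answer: 12862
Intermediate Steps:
Q(a) = 0
109*(118 + Q(q(1, -2))) = 109*(118 + 0) = 109*118 = 12862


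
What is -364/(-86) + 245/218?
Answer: 50211/9374 ≈ 5.3564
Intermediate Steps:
-364/(-86) + 245/218 = -364*(-1/86) + 245*(1/218) = 182/43 + 245/218 = 50211/9374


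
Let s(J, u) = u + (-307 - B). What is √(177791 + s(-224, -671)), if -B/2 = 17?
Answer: √176847 ≈ 420.53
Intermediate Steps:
B = -34 (B = -2*17 = -34)
s(J, u) = -273 + u (s(J, u) = u + (-307 - 1*(-34)) = u + (-307 + 34) = u - 273 = -273 + u)
√(177791 + s(-224, -671)) = √(177791 + (-273 - 671)) = √(177791 - 944) = √176847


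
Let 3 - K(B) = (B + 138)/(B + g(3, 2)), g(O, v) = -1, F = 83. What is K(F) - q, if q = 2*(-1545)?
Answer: 253405/82 ≈ 3090.3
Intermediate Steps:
q = -3090
K(B) = 3 - (138 + B)/(-1 + B) (K(B) = 3 - (B + 138)/(B - 1) = 3 - (138 + B)/(-1 + B))
K(F) - q = (-141 + 2*83)/(-1 + 83) - 1*(-3090) = (-141 + 166)/82 + 3090 = (1/82)*25 + 3090 = 25/82 + 3090 = 253405/82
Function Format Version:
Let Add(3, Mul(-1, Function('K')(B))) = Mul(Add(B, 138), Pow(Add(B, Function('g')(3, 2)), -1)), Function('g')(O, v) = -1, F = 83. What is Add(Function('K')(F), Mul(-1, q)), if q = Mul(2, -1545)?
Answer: Rational(253405, 82) ≈ 3090.3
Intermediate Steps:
q = -3090
Function('K')(B) = Add(3, Mul(-1, Pow(Add(-1, B), -1), Add(138, B))) (Function('K')(B) = Add(3, Mul(-1, Mul(Add(B, 138), Pow(Add(B, -1), -1)))) = Add(3, Mul(-1, Mul(Add(138, B), Pow(Add(-1, B), -1)))) = Add(3, Mul(-1, Mul(Pow(Add(-1, B), -1), Add(138, B)))) = Add(3, Mul(-1, Pow(Add(-1, B), -1), Add(138, B))))
Add(Function('K')(F), Mul(-1, q)) = Add(Mul(Pow(Add(-1, 83), -1), Add(-141, Mul(2, 83))), Mul(-1, -3090)) = Add(Mul(Pow(82, -1), Add(-141, 166)), 3090) = Add(Mul(Rational(1, 82), 25), 3090) = Add(Rational(25, 82), 3090) = Rational(253405, 82)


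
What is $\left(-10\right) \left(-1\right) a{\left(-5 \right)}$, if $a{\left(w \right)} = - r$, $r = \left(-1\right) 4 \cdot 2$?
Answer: $80$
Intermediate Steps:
$r = -8$ ($r = \left(-4\right) 2 = -8$)
$a{\left(w \right)} = 8$ ($a{\left(w \right)} = \left(-1\right) \left(-8\right) = 8$)
$\left(-10\right) \left(-1\right) a{\left(-5 \right)} = \left(-10\right) \left(-1\right) 8 = 10 \cdot 8 = 80$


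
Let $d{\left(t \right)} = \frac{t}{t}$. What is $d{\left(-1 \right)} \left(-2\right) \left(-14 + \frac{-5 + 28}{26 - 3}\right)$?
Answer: $26$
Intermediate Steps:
$d{\left(t \right)} = 1$
$d{\left(-1 \right)} \left(-2\right) \left(-14 + \frac{-5 + 28}{26 - 3}\right) = 1 \left(-2\right) \left(-14 + \frac{-5 + 28}{26 - 3}\right) = - 2 \left(-14 + \frac{23}{23}\right) = - 2 \left(-14 + 23 \cdot \frac{1}{23}\right) = - 2 \left(-14 + 1\right) = \left(-2\right) \left(-13\right) = 26$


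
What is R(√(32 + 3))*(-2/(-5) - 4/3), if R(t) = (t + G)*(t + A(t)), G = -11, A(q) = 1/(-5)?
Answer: -868/25 + 784*√35/75 ≈ 27.123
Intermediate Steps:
A(q) = -⅕
R(t) = (-11 + t)*(-⅕ + t) (R(t) = (t - 11)*(t - ⅕) = (-11 + t)*(-⅕ + t))
R(√(32 + 3))*(-2/(-5) - 4/3) = (11/5 + (√(32 + 3))² - 56*√(32 + 3)/5)*(-2/(-5) - 4/3) = (11/5 + (√35)² - 56*√35/5)*(-2*(-⅕) - 4*⅓) = (11/5 + 35 - 56*√35/5)*(⅖ - 4/3) = (186/5 - 56*√35/5)*(-14/15) = -868/25 + 784*√35/75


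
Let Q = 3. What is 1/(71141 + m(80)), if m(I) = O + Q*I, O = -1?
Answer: 1/71380 ≈ 1.4010e-5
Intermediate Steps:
m(I) = -1 + 3*I
1/(71141 + m(80)) = 1/(71141 + (-1 + 3*80)) = 1/(71141 + (-1 + 240)) = 1/(71141 + 239) = 1/71380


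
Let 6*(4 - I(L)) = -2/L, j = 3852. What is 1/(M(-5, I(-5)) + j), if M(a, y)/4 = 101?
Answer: 1/4256 ≈ 0.00023496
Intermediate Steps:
I(L) = 4 + 1/(3*L) (I(L) = 4 - (-1)/(3*L) = 4 + 1/(3*L))
M(a, y) = 404 (M(a, y) = 4*101 = 404)
1/(M(-5, I(-5)) + j) = 1/(404 + 3852) = 1/4256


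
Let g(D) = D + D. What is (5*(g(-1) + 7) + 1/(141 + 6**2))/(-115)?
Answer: -4426/20355 ≈ -0.21744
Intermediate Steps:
g(D) = 2*D
(5*(g(-1) + 7) + 1/(141 + 6**2))/(-115) = (5*(2*(-1) + 7) + 1/(141 + 6**2))/(-115) = -(5*(-2 + 7) + 1/(141 + 36))/115 = -(5*5 + 1/177)/115 = -(25 + 1/177)/115 = -1/115*4426/177 = -4426/20355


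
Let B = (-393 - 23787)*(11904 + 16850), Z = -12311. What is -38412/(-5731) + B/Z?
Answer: 27867658164/493387 ≈ 56482.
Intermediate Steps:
B = -695271720 (B = -24180*28754 = -695271720)
-38412/(-5731) + B/Z = -38412/(-5731) - 695271720/(-12311) = -38412*(-1/5731) - 695271720*(-1/12311) = 3492/521 + 53482440/947 = 27867658164/493387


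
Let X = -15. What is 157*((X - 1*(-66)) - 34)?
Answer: 2669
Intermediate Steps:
157*((X - 1*(-66)) - 34) = 157*((-15 - 1*(-66)) - 34) = 157*((-15 + 66) - 34) = 157*(51 - 34) = 157*17 = 2669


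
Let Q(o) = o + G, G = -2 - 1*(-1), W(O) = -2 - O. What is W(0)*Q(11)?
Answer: -20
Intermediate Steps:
G = -1 (G = -2 + 1 = -1)
Q(o) = -1 + o (Q(o) = o - 1 = -1 + o)
W(0)*Q(11) = (-2 - 1*0)*(-1 + 11) = (-2 + 0)*10 = -2*10 = -20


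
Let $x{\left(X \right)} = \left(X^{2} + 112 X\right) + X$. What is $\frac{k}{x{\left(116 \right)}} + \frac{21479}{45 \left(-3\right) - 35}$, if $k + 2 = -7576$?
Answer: $- \frac{71482052}{564485} \approx -126.63$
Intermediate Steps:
$k = -7578$ ($k = -2 - 7576 = -7578$)
$x{\left(X \right)} = X^{2} + 113 X$
$\frac{k}{x{\left(116 \right)}} + \frac{21479}{45 \left(-3\right) - 35} = - \frac{7578}{116 \left(113 + 116\right)} + \frac{21479}{45 \left(-3\right) - 35} = - \frac{7578}{116 \cdot 229} + \frac{21479}{-135 - 35} = - \frac{7578}{26564} + \frac{21479}{-170} = \left(-7578\right) \frac{1}{26564} + 21479 \left(- \frac{1}{170}\right) = - \frac{3789}{13282} - \frac{21479}{170} = - \frac{71482052}{564485}$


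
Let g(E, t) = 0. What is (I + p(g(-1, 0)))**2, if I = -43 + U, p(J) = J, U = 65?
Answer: 484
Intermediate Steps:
I = 22 (I = -43 + 65 = 22)
(I + p(g(-1, 0)))**2 = (22 + 0)**2 = 22**2 = 484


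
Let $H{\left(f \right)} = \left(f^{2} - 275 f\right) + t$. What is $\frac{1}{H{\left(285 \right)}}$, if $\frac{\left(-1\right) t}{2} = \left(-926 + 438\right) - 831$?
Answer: $\frac{1}{5488} \approx 0.00018222$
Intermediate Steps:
$t = 2638$ ($t = - 2 \left(\left(-926 + 438\right) - 831\right) = - 2 \left(-488 - 831\right) = \left(-2\right) \left(-1319\right) = 2638$)
$H{\left(f \right)} = 2638 + f^{2} - 275 f$ ($H{\left(f \right)} = \left(f^{2} - 275 f\right) + 2638 = 2638 + f^{2} - 275 f$)
$\frac{1}{H{\left(285 \right)}} = \frac{1}{2638 + 285^{2} - 78375} = \frac{1}{2638 + 81225 - 78375} = \frac{1}{5488}$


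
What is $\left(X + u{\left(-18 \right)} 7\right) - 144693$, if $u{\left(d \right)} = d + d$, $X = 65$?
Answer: $-144880$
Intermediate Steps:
$u{\left(d \right)} = 2 d$
$\left(X + u{\left(-18 \right)} 7\right) - 144693 = \left(65 + 2 \left(-18\right) 7\right) - 144693 = \left(65 - 252\right) - 144693 = -187 - 144693 = -144880$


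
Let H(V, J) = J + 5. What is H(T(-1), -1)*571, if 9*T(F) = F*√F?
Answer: 2284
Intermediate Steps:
T(F) = F^(3/2)/9 (T(F) = (F*√F)/9 = F^(3/2)/9)
H(V, J) = 5 + J
H(T(-1), -1)*571 = (5 - 1)*571 = 4*571 = 2284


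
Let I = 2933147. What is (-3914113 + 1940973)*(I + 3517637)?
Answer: -12728299941760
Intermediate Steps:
(-3914113 + 1940973)*(I + 3517637) = (-3914113 + 1940973)*(2933147 + 3517637) = -1973140*6450784 = -12728299941760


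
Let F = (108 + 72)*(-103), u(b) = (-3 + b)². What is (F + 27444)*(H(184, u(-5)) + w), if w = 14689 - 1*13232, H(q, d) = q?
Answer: 14611464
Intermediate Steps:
F = -18540 (F = 180*(-103) = -18540)
w = 1457 (w = 14689 - 13232 = 1457)
(F + 27444)*(H(184, u(-5)) + w) = (-18540 + 27444)*(184 + 1457) = 8904*1641 = 14611464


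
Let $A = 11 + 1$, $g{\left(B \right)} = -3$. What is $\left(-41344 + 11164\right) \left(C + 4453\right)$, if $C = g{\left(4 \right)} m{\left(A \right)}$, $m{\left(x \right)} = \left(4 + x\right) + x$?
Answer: $-131856420$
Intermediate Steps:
$A = 12$
$m{\left(x \right)} = 4 + 2 x$
$C = -84$ ($C = - 3 \left(4 + 2 \cdot 12\right) = - 3 \left(4 + 24\right) = \left(-3\right) 28 = -84$)
$\left(-41344 + 11164\right) \left(C + 4453\right) = \left(-41344 + 11164\right) \left(-84 + 4453\right) = \left(-30180\right) 4369 = -131856420$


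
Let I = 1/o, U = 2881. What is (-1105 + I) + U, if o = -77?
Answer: 136751/77 ≈ 1776.0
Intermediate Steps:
I = -1/77 (I = 1/(-77) = -1/77 ≈ -0.012987)
(-1105 + I) + U = (-1105 - 1/77) + 2881 = -85086/77 + 2881 = 136751/77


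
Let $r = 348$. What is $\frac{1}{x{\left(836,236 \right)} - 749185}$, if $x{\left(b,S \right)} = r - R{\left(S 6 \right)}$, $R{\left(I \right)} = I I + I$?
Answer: $- \frac{1}{2755309} \approx -3.6294 \cdot 10^{-7}$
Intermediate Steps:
$R{\left(I \right)} = I + I^{2}$ ($R{\left(I \right)} = I^{2} + I = I + I^{2}$)
$x{\left(b,S \right)} = 348 - 6 S \left(1 + 6 S\right)$ ($x{\left(b,S \right)} = 348 - S 6 \left(1 + S 6\right) = 348 - 6 S \left(1 + 6 S\right)$)
$\frac{1}{x{\left(836,236 \right)} - 749185} = \frac{1}{\left(348 - 1416 \left(1 + 6 \cdot 236\right)\right) - 749185} = \frac{1}{\left(348 - 1416 \left(1 + 1416\right)\right) - 749185} = \frac{1}{\left(348 - 1416 \cdot 1417\right) - 749185} = \frac{1}{\left(348 - 2006472\right) - 749185} = \frac{1}{-2006124 - 749185} = \frac{1}{-2755309} = - \frac{1}{2755309}$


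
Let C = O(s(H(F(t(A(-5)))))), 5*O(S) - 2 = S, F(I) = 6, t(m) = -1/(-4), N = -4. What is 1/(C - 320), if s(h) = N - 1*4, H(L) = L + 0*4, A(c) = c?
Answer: -5/1606 ≈ -0.0031133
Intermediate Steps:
t(m) = 1/4 (t(m) = -1*(-1/4) = 1/4)
H(L) = L (H(L) = L + 0 = L)
s(h) = -8 (s(h) = -4 - 1*4 = -4 - 4 = -8)
O(S) = 2/5 + S/5
C = -6/5 (C = 2/5 + (1/5)*(-8) = 2/5 - 8/5 = -6/5 ≈ -1.2000)
1/(C - 320) = 1/(-6/5 - 320) = 1/(-1606/5) = -5/1606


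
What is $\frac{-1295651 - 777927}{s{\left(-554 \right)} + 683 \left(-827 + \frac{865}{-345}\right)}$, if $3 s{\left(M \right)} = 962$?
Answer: $\frac{23846147}{6511677} \approx 3.6621$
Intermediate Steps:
$s{\left(M \right)} = \frac{962}{3}$ ($s{\left(M \right)} = \frac{1}{3} \cdot 962 = \frac{962}{3}$)
$\frac{-1295651 - 777927}{s{\left(-554 \right)} + 683 \left(-827 + \frac{865}{-345}\right)} = \frac{-1295651 - 777927}{\frac{962}{3} + 683 \left(-827 + \frac{865}{-345}\right)} = \frac{-1295651 + \left(-2121859 + 1343932\right)}{\frac{962}{3} + 683 \left(-827 + 865 \left(- \frac{1}{345}\right)\right)} = \frac{-1295651 - 777927}{\frac{962}{3} + 683 \left(-827 - \frac{173}{69}\right)} = - \frac{2073578}{\frac{962}{3} + 683 \left(- \frac{57236}{69}\right)} = - \frac{2073578}{\frac{962}{3} - \frac{39092188}{69}} = - \frac{2073578}{- \frac{13023354}{23}} = \left(-2073578\right) \left(- \frac{23}{13023354}\right) = \frac{23846147}{6511677}$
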